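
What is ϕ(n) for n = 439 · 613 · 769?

205867008

φ(439) = 439 − 1 = 438.
φ(613) = 613 − 1 = 612.
φ(769) = 769 − 1 = 768.
Since φ is multiplicative, φ(206943283) = 438 · 612 · 768 = 205867008.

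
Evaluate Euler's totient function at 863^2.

743906

φ(863^2) = 863^2 − 863^1 = 744769 − 863 = 743906.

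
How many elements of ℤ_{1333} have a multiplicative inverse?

1333 = 31 · 43.
φ(31) = 31 − 1 = 30.
φ(43) = 43 − 1 = 42.
φ(1333) = 30 × 42 = 1260.

1260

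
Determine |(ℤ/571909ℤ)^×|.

483840

First factor: 571909 = 13 · 29 · 37 · 41.
φ(13) = 13 − 1 = 12.
φ(29) = 29 − 1 = 28.
φ(37) = 37 − 1 = 36.
φ(41) = 41 − 1 = 40.
φ(571909) = 12 × 28 × 36 × 40 = 483840.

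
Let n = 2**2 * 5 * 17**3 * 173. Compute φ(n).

6362624

φ(16998980) = 16998980 · (1 − 1/2) · (1 − 1/5) · (1 − 1/17) · (1 − 1/173)
       = 16998980 · 11008/29410 = 6362624.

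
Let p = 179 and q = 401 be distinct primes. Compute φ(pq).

φ(179) = 179 − 1 = 178.
φ(401) = 401 − 1 = 400.
Multiply: 178 · 400 = 71200.

71200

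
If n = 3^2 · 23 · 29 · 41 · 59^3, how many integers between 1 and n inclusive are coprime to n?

φ(50548495617) = 50548495617 · (1 − 1/3) · (1 − 1/23) · (1 − 1/29) · (1 − 1/41) · (1 − 1/59)
       = 50548495617 · 2858240/4840419 = 29848600320.

29848600320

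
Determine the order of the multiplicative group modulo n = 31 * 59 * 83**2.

11842440

φ(12599981) = 12599981 · (1 − 1/31) · (1 − 1/59) · (1 − 1/83)
       = 12599981 · 142680/151807 = 11842440.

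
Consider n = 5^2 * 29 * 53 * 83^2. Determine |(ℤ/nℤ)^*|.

198190720

φ(264709825) = 264709825 · (1 − 1/5) · (1 − 1/29) · (1 − 1/53) · (1 − 1/83)
       = 264709825 · 477568/637855 = 198190720.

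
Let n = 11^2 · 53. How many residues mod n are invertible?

5720

φ(6413) = 6413 · (1 − 1/11) · (1 − 1/53)
       = 6413 · 520/583 = 5720.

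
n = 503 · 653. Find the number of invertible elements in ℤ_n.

327304

φ(503) = 503 − 1 = 502.
φ(653) = 653 − 1 = 652.
φ(328459) = 502 × 652 = 327304.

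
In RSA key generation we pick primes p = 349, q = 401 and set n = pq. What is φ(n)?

139200

For distinct primes, φ(pq) = (p−1)(q−1) = 348 × 400 = 139200.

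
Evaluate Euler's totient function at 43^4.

3339294

φ(43^4) = 43^3·(43−1) = 79507·42 = 3339294.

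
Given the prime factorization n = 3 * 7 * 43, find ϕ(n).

φ(903) = 903 · (1 − 1/3) · (1 − 1/7) · (1 − 1/43)
       = 903 · 504/903 = 504.

504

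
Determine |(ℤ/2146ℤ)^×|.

2146 = 2 × 29 × 37.
φ(2146) = 2146 · (1 − 1/2) · (1 − 1/29) · (1 − 1/37)
       = 2146 · 1008/2146 = 1008.

1008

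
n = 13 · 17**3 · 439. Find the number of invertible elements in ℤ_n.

24303744

φ(28038491) = 28038491 · (1 − 1/13) · (1 − 1/17) · (1 − 1/439)
       = 28038491 · 84096/97019 = 24303744.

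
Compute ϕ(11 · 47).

460

φ(517) = 517 · (1 − 1/11) · (1 − 1/47)
       = 517 · 460/517 = 460.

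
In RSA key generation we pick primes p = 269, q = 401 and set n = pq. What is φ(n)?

107200

φ(n) = (p − 1)(q − 1) = (269−1)(401−1) = 268·400 = 107200.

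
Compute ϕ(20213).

17920

First factor: 20213 = 17 · 29 · 41.
φ(20213) = 20213 · (1 − 1/17) · (1 − 1/29) · (1 − 1/41)
       = 20213 · 17920/20213 = 17920.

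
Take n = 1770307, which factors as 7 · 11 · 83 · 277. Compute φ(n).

1357920

φ(1770307) = 1770307 · (1 − 1/7) · (1 − 1/11) · (1 − 1/83) · (1 − 1/277)
       = 1770307 · 1357920/1770307 = 1357920.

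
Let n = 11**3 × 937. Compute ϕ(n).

1132560

φ(11^3) = 11^2·(11−1) = 121·10 = 1210.
φ(937) = 937 − 1 = 936.
φ(1247147) = 1210 × 936 = 1132560.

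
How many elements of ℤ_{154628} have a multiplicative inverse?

154628 = 2^2 · 29 · 31 · 43.
φ(2^2) = 2^1·(2−1) = 2·1 = 2.
φ(29) = 29 − 1 = 28.
φ(31) = 31 − 1 = 30.
φ(43) = 43 − 1 = 42.
Since φ is multiplicative, φ(154628) = 2 · 28 · 30 · 42 = 70560.

70560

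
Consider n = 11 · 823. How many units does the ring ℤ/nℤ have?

φ(9053) = 9053 · (1 − 1/11) · (1 − 1/823)
       = 9053 · 8220/9053 = 8220.

8220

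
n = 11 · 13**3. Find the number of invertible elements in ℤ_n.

20280

φ(24167) = 24167 · (1 − 1/11) · (1 − 1/13)
       = 24167 · 120/143 = 20280.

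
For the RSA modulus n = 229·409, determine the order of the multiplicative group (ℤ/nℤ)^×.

93024

φ(229) = 229 − 1 = 228.
φ(409) = 409 − 1 = 408.
φ(93661) = 228 × 408 = 93024.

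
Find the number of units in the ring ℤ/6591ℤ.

First factor: 6591 = 3 × 13**3.
φ(6591) = 6591 · (1 − 1/3) · (1 − 1/13)
       = 6591 · 24/39 = 4056.

4056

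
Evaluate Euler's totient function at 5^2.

20

φ(25) = 25 · (1 − 1/5)
       = 25 · 4/5 = 20.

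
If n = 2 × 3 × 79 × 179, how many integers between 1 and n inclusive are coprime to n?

φ(2) = 2 − 1 = 1.
φ(3) = 3 − 1 = 2.
φ(79) = 79 − 1 = 78.
φ(179) = 179 − 1 = 178.
φ(84846) = 1 × 2 × 78 × 178 = 27768.

27768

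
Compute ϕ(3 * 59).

φ(3) = 3 − 1 = 2.
φ(59) = 59 − 1 = 58.
φ(177) = 2 × 58 = 116.

116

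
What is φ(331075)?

230400

331075 = 5**2 · 17 · 19 · 41.
φ(5^2) = 5^1·(5−1) = 5·4 = 20.
φ(17) = 17 − 1 = 16.
φ(19) = 19 − 1 = 18.
φ(41) = 41 − 1 = 40.
Since φ is multiplicative, φ(331075) = 20 · 16 · 18 · 40 = 230400.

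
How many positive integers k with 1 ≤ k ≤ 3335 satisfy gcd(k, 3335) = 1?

Prime factorization: 3335 = 5 · 23 · 29.
φ(5) = 5 − 1 = 4.
φ(23) = 23 − 1 = 22.
φ(29) = 29 − 1 = 28.
Since φ is multiplicative, φ(3335) = 4 · 22 · 28 = 2464.

2464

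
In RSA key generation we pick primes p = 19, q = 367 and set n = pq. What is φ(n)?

6588

φ(6973) = 6973 · (1 − 1/19) · (1 − 1/367)
       = 6973 · 6588/6973 = 6588.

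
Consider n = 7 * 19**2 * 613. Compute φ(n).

1255824

φ(1549051) = 1549051 · (1 − 1/7) · (1 − 1/19) · (1 − 1/613)
       = 1549051 · 66096/81529 = 1255824.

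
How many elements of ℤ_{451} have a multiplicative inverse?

400

First factor: 451 = 11 × 41.
φ(451) = 451 · (1 − 1/11) · (1 − 1/41)
       = 451 · 400/451 = 400.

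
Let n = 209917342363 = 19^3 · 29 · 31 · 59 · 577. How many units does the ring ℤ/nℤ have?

182351554560

φ(19^3) = 19^3 − 19^2 = 6859 − 361 = 6498.
φ(29) = 29 − 1 = 28.
φ(31) = 31 − 1 = 30.
φ(59) = 59 − 1 = 58.
φ(577) = 577 − 1 = 576.
Multiply: 6498 · 28 · 30 · 58 · 576 = 182351554560.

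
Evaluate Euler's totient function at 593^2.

351056

φ(351649) = 351649 · (1 − 1/593)
       = 351649 · 592/593 = 351056.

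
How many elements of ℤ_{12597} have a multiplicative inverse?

6912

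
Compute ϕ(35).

First factor: 35 = 5 · 7.
φ(35) = 35 · (1 − 1/5) · (1 − 1/7)
       = 35 · 24/35 = 24.

24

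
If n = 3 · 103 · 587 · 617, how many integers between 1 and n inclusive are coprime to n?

73639104

φ(3) = 3 − 1 = 2.
φ(103) = 103 − 1 = 102.
φ(587) = 587 − 1 = 586.
φ(617) = 617 − 1 = 616.
Multiply: 2 · 102 · 586 · 616 = 73639104.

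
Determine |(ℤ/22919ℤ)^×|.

Factor 22919: 22919 = 13 * 41 * 43.
φ(13) = 13 − 1 = 12.
φ(41) = 41 − 1 = 40.
φ(43) = 43 − 1 = 42.
Since φ is multiplicative, φ(22919) = 12 · 40 · 42 = 20160.

20160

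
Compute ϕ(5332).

2520

Factor 5332: 5332 = 2**2 × 31 × 43.
φ(2^2) = 2^2 − 2^1 = 4 − 2 = 2.
φ(31) = 31 − 1 = 30.
φ(43) = 43 − 1 = 42.
Multiply: 2 · 30 · 42 = 2520.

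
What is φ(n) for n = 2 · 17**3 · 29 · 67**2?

572525184

φ(1279158506) = 1279158506 · (1 − 1/2) · (1 − 1/17) · (1 − 1/29) · (1 − 1/67)
       = 1279158506 · 29568/66062 = 572525184.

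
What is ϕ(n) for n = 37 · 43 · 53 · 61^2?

φ(37) = 37 − 1 = 36.
φ(43) = 43 − 1 = 42.
φ(53) = 53 − 1 = 52.
φ(61^2) = 61^2 − 61^1 = 3721 − 61 = 3660.
φ(313765883) = 36 × 42 × 52 × 3660 = 287763840.

287763840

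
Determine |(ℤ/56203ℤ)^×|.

45360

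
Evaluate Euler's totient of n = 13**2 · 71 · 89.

φ(1067911) = 1067911 · (1 − 1/13) · (1 − 1/71) · (1 − 1/89)
       = 1067911 · 73920/82147 = 960960.

960960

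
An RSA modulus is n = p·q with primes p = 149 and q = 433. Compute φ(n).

63936

φ(n) = (p − 1)(q − 1) = (149−1)(433−1) = 148·432 = 63936.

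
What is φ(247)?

216

First factor: 247 = 13 * 19.
φ(247) = 247 · (1 − 1/13) · (1 − 1/19)
       = 247 · 216/247 = 216.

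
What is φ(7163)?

Prime factorization: 7163 = 13 × 19 × 29.
φ(7163) = 7163 · (1 − 1/13) · (1 − 1/19) · (1 − 1/29)
       = 7163 · 6048/7163 = 6048.

6048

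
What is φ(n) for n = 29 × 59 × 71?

113680

φ(29) = 29 − 1 = 28.
φ(59) = 59 − 1 = 58.
φ(71) = 71 − 1 = 70.
Multiply: 28 · 58 · 70 = 113680.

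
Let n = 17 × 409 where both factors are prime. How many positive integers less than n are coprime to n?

φ(6953) = 6953 · (1 − 1/17) · (1 − 1/409)
       = 6953 · 6528/6953 = 6528.

6528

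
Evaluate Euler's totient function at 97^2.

φ(9409) = 9409 · (1 − 1/97)
       = 9409 · 96/97 = 9312.

9312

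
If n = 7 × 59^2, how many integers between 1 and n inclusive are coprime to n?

20532

φ(7) = 7 − 1 = 6.
φ(59^2) = 59^2 − 59^1 = 3481 − 59 = 3422.
Multiply: 6 · 3422 = 20532.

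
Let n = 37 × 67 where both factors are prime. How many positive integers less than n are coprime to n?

For distinct primes, φ(pq) = (p−1)(q−1) = 36 × 66 = 2376.

2376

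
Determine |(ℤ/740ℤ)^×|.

288

Factor 740: 740 = 2^2 * 5 * 37.
φ(740) = 740 · (1 − 1/2) · (1 − 1/5) · (1 − 1/37)
       = 740 · 144/370 = 288.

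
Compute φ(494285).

Prime factorization: 494285 = 5 · 11^2 · 19 · 43.
φ(5) = 5 − 1 = 4.
φ(11^2) = 11^2 − 11^1 = 121 − 11 = 110.
φ(19) = 19 − 1 = 18.
φ(43) = 43 − 1 = 42.
Multiply: 4 · 110 · 18 · 42 = 332640.

332640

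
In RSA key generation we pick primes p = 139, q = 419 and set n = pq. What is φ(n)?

φ(n) = (p − 1)(q − 1) = (139−1)(419−1) = 138·418 = 57684.

57684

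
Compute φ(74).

Prime factorization: 74 = 2 * 37.
φ(2) = 2 − 1 = 1.
φ(37) = 37 − 1 = 36.
φ(74) = 1 × 36 = 36.

36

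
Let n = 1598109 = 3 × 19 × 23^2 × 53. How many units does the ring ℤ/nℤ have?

947232

φ(1598109) = 1598109 · (1 − 1/3) · (1 − 1/19) · (1 − 1/23) · (1 − 1/53)
       = 1598109 · 41184/69483 = 947232.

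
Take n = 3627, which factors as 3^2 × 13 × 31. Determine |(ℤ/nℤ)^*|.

φ(3627) = 3627 · (1 − 1/3) · (1 − 1/13) · (1 − 1/31)
       = 3627 · 720/1209 = 2160.

2160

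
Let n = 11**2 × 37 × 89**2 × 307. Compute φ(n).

9490504320

φ(10886931319) = 10886931319 · (1 − 1/11) · (1 − 1/37) · (1 − 1/89) · (1 − 1/307)
       = 10886931319 · 9694080/11120461 = 9490504320.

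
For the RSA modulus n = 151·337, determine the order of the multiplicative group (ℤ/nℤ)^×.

50400

φ(pq) = (p−1)(q−1) = 150 · 336 = 50400.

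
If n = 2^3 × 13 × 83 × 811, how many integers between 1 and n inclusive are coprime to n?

3188160

φ(7000552) = 7000552 · (1 − 1/2) · (1 − 1/13) · (1 − 1/83) · (1 − 1/811)
       = 7000552 · 797040/1750138 = 3188160.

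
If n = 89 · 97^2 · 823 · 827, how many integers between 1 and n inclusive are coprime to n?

556387679232

φ(569952706021) = 569952706021 · (1 − 1/89) · (1 − 1/97) · (1 − 1/823) · (1 − 1/827)
       = 569952706021 · 5735955456/5875801093 = 556387679232.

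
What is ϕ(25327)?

22680

Prime factorization: 25327 = 19 * 31 * 43.
φ(25327) = 25327 · (1 − 1/19) · (1 − 1/31) · (1 − 1/43)
       = 25327 · 22680/25327 = 22680.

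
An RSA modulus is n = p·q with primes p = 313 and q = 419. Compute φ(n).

130416

φ(n) = (p − 1)(q − 1) = (313−1)(419−1) = 312·418 = 130416.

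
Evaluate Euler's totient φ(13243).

11520

Prime factorization: 13243 = 17 × 19 × 41.
φ(17) = 17 − 1 = 16.
φ(19) = 19 − 1 = 18.
φ(41) = 41 − 1 = 40.
Since φ is multiplicative, φ(13243) = 16 · 18 · 40 = 11520.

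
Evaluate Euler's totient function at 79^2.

6162

φ(6241) = 6241 · (1 − 1/79)
       = 6241 · 78/79 = 6162.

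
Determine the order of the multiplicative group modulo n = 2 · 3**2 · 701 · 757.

3175200

φ(9551826) = 9551826 · (1 − 1/2) · (1 − 1/3) · (1 − 1/701) · (1 − 1/757)
       = 9551826 · 1058400/3183942 = 3175200.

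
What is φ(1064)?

432

Prime factorization: 1064 = 2^3 × 7 × 19.
φ(2^3) = 2^2·(2−1) = 4·1 = 4.
φ(7) = 7 − 1 = 6.
φ(19) = 19 − 1 = 18.
Multiply: 4 · 6 · 18 = 432.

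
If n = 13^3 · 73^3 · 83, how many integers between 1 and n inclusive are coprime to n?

63805779648

φ(13^3) = 13^2·(13−1) = 169·12 = 2028.
φ(73^3) = 73^2·(73−1) = 5329·72 = 383688.
φ(83) = 83 − 1 = 82.
φ(70937638967) = 2028 × 383688 × 82 = 63805779648.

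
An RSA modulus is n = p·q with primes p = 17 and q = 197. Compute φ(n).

φ(3349) = 3349 · (1 − 1/17) · (1 − 1/197)
       = 3349 · 3136/3349 = 3136.

3136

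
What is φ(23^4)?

267674

φ(279841) = 279841 · (1 − 1/23)
       = 279841 · 22/23 = 267674.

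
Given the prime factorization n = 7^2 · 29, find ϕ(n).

1176

φ(1421) = 1421 · (1 − 1/7) · (1 − 1/29)
       = 1421 · 168/203 = 1176.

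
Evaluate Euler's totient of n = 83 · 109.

8856

φ(9047) = 9047 · (1 − 1/83) · (1 − 1/109)
       = 9047 · 8856/9047 = 8856.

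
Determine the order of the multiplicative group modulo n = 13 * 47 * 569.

313536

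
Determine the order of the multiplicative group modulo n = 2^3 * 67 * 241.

φ(2^3) = 2^2·(2−1) = 4·1 = 4.
φ(67) = 67 − 1 = 66.
φ(241) = 241 − 1 = 240.
Multiply: 4 · 66 · 240 = 63360.

63360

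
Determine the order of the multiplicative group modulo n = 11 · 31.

300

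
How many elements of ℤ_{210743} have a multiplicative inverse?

183456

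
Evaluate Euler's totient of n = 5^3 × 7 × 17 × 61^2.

35136000

φ(55349875) = 55349875 · (1 − 1/5) · (1 − 1/7) · (1 − 1/17) · (1 − 1/61)
       = 55349875 · 23040/36295 = 35136000.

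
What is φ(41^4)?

φ(2825761) = 2825761 · (1 − 1/41)
       = 2825761 · 40/41 = 2756840.

2756840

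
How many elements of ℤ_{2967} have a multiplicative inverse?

Prime factorization: 2967 = 3 · 23 · 43.
φ(2967) = 2967 · (1 − 1/3) · (1 − 1/23) · (1 − 1/43)
       = 2967 · 1848/2967 = 1848.

1848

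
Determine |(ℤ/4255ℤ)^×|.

3168

4255 = 5 · 23 · 37.
φ(5) = 5 − 1 = 4.
φ(23) = 23 − 1 = 22.
φ(37) = 37 − 1 = 36.
φ(4255) = 4 × 22 × 36 = 3168.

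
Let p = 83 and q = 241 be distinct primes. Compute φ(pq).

19680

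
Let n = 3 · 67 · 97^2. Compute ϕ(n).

φ(3) = 3 − 1 = 2.
φ(67) = 67 − 1 = 66.
φ(97^2) = 97^2 − 97^1 = 9409 − 97 = 9312.
φ(1891209) = 2 × 66 × 9312 = 1229184.

1229184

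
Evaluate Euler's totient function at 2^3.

4

φ(8) = 8 · (1 − 1/2)
       = 8 · 1/2 = 4.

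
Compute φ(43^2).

φ(1849) = 1849 · (1 − 1/43)
       = 1849 · 42/43 = 1806.

1806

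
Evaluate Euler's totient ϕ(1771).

First factor: 1771 = 7 * 11 * 23.
φ(7) = 7 − 1 = 6.
φ(11) = 11 − 1 = 10.
φ(23) = 23 − 1 = 22.
φ(1771) = 6 × 10 × 22 = 1320.

1320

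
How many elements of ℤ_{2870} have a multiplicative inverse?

960

First factor: 2870 = 2 * 5 * 7 * 41.
φ(2) = 2 − 1 = 1.
φ(5) = 5 − 1 = 4.
φ(7) = 7 − 1 = 6.
φ(41) = 41 − 1 = 40.
φ(2870) = 1 × 4 × 6 × 40 = 960.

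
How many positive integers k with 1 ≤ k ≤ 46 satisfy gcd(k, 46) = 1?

22

Prime factorization: 46 = 2 · 23.
φ(46) = 46 · (1 − 1/2) · (1 − 1/23)
       = 46 · 22/46 = 22.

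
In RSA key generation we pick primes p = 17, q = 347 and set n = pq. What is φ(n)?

φ(pq) = (p−1)(q−1) = 16 · 346 = 5536.

5536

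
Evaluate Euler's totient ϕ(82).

40

First factor: 82 = 2 * 41.
φ(2) = 2 − 1 = 1.
φ(41) = 41 − 1 = 40.
φ(82) = 1 × 40 = 40.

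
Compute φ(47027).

43200

Factor 47027: 47027 = 31 × 37 × 41.
φ(47027) = 47027 · (1 − 1/31) · (1 − 1/37) · (1 − 1/41)
       = 47027 · 43200/47027 = 43200.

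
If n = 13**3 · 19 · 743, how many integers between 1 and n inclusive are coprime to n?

27085968

φ(31015049) = 31015049 · (1 − 1/13) · (1 − 1/19) · (1 − 1/743)
       = 31015049 · 160272/183521 = 27085968.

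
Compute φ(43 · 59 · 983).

φ(43) = 43 − 1 = 42.
φ(59) = 59 − 1 = 58.
φ(983) = 983 − 1 = 982.
Since φ is multiplicative, φ(2493871) = 42 · 58 · 982 = 2392152.

2392152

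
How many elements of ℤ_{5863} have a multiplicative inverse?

4800

Factor 5863: 5863 = 11 · 13 · 41.
φ(5863) = 5863 · (1 − 1/11) · (1 − 1/13) · (1 − 1/41)
       = 5863 · 4800/5863 = 4800.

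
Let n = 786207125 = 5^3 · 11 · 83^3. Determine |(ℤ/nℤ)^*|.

564898000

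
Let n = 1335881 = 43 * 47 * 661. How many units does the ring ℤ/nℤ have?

φ(43) = 43 − 1 = 42.
φ(47) = 47 − 1 = 46.
φ(661) = 661 − 1 = 660.
Multiply: 42 · 46 · 660 = 1275120.

1275120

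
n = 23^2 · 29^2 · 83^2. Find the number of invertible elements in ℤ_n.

2796394832

φ(23^2) = 23^2 − 23^1 = 529 − 23 = 506.
φ(29^2) = 29^1·(29−1) = 29·28 = 812.
φ(83^2) = 83^1·(83−1) = 83·82 = 6806.
Multiply: 506 · 812 · 6806 = 2796394832.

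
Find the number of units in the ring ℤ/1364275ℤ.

First factor: 1364275 = 5^2 × 11^3 × 41.
φ(5^2) = 5^1·(5−1) = 5·4 = 20.
φ(11^3) = 11^3 − 11^2 = 1331 − 121 = 1210.
φ(41) = 41 − 1 = 40.
Multiply: 20 · 1210 · 40 = 968000.

968000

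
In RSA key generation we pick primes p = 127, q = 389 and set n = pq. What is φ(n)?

48888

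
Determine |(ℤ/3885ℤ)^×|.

Factor 3885: 3885 = 3 × 5 × 7 × 37.
φ(3) = 3 − 1 = 2.
φ(5) = 5 − 1 = 4.
φ(7) = 7 − 1 = 6.
φ(37) = 37 − 1 = 36.
Multiply: 2 · 4 · 6 · 36 = 1728.

1728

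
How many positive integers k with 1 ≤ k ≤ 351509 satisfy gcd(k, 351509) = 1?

295680

Prime factorization: 351509 = 17 · 23 · 29 · 31.
φ(17) = 17 − 1 = 16.
φ(23) = 23 − 1 = 22.
φ(29) = 29 − 1 = 28.
φ(31) = 31 − 1 = 30.
Multiply: 16 · 22 · 28 · 30 = 295680.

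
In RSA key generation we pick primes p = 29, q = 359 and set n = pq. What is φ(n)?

10024

φ(10411) = 10411 · (1 − 1/29) · (1 − 1/359)
       = 10411 · 10024/10411 = 10024.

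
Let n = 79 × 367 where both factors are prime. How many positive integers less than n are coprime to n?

28548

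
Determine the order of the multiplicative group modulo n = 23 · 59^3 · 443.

1963256152

φ(2092606631) = 2092606631 · (1 − 1/23) · (1 − 1/59) · (1 − 1/443)
       = 2092606631 · 563992/601151 = 1963256152.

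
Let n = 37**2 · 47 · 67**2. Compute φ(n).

φ(37^2) = 37^1·(37−1) = 37·36 = 1332.
φ(47) = 47 − 1 = 46.
φ(67^2) = 67^1·(67−1) = 67·66 = 4422.
φ(288835727) = 1332 × 46 × 4422 = 270944784.

270944784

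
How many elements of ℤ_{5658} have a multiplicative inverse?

1760

Factor 5658: 5658 = 2 × 3 × 23 × 41.
φ(5658) = 5658 · (1 − 1/2) · (1 − 1/3) · (1 − 1/23) · (1 − 1/41)
       = 5658 · 1760/5658 = 1760.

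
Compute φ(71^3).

φ(357911) = 357911 · (1 − 1/71)
       = 357911 · 70/71 = 352870.

352870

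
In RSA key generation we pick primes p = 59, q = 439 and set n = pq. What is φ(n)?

φ(n) = (p − 1)(q − 1) = (59−1)(439−1) = 58·438 = 25404.

25404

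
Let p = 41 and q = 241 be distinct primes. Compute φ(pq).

φ(9881) = 9881 · (1 − 1/41) · (1 − 1/241)
       = 9881 · 9600/9881 = 9600.

9600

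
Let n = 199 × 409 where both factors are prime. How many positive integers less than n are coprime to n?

80784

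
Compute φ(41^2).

1640

φ(1681) = 1681 · (1 − 1/41)
       = 1681 · 40/41 = 1640.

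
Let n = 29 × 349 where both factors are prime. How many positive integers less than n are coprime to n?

9744

φ(n) = (p − 1)(q − 1) = (29−1)(349−1) = 28·348 = 9744.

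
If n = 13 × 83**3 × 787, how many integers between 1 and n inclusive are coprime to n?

5328117936

φ(13) = 13 − 1 = 12.
φ(83^3) = 83^2·(83−1) = 6889·82 = 564898.
φ(787) = 787 − 1 = 786.
Since φ is multiplicative, φ(5849952797) = 12 · 564898 · 786 = 5328117936.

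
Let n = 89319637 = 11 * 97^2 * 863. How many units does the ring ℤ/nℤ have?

φ(11) = 11 − 1 = 10.
φ(97^2) = 97^2 − 97^1 = 9409 − 97 = 9312.
φ(863) = 863 − 1 = 862.
Since φ is multiplicative, φ(89319637) = 10 · 9312 · 862 = 80269440.

80269440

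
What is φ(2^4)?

φ(2^4) = 2^3·(2−1) = 8·1 = 8.

8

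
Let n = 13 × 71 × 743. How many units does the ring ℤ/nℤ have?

φ(13) = 13 − 1 = 12.
φ(71) = 71 − 1 = 70.
φ(743) = 743 − 1 = 742.
φ(685789) = 12 × 70 × 742 = 623280.

623280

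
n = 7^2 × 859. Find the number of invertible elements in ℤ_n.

36036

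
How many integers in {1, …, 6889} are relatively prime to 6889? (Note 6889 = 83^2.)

φ(83^2) = 83^2 − 83^1 = 6889 − 83 = 6806.

6806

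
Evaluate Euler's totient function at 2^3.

φ(8) = 8 · (1 − 1/2)
       = 8 · 1/2 = 4.

4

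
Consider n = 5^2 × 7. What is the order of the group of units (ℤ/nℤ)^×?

120

φ(5^2) = 5^1·(5−1) = 5·4 = 20.
φ(7) = 7 − 1 = 6.
Since φ is multiplicative, φ(175) = 20 · 6 = 120.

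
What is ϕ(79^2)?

6162

φ(6241) = 6241 · (1 − 1/79)
       = 6241 · 78/79 = 6162.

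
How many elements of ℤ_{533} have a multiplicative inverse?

480

533 = 13 · 41.
φ(533) = 533 · (1 − 1/13) · (1 − 1/41)
       = 533 · 480/533 = 480.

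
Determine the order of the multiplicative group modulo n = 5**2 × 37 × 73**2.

φ(4929325) = 4929325 · (1 − 1/5) · (1 − 1/37) · (1 − 1/73)
       = 4929325 · 10368/13505 = 3784320.

3784320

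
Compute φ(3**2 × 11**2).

φ(1089) = 1089 · (1 − 1/3) · (1 − 1/11)
       = 1089 · 20/33 = 660.

660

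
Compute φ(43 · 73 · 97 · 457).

132378624

φ(43) = 43 − 1 = 42.
φ(73) = 73 − 1 = 72.
φ(97) = 97 − 1 = 96.
φ(457) = 457 − 1 = 456.
φ(139148731) = 42 × 72 × 96 × 456 = 132378624.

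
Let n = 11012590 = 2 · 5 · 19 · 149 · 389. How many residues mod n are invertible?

4134528

φ(2) = 2 − 1 = 1.
φ(5) = 5 − 1 = 4.
φ(19) = 19 − 1 = 18.
φ(149) = 149 − 1 = 148.
φ(389) = 389 − 1 = 388.
Since φ is multiplicative, φ(11012590) = 1 · 4 · 18 · 148 · 388 = 4134528.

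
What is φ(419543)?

Factor 419543: 419543 = 17 · 23 · 29 · 37.
φ(419543) = 419543 · (1 − 1/17) · (1 − 1/23) · (1 − 1/29) · (1 − 1/37)
       = 419543 · 354816/419543 = 354816.

354816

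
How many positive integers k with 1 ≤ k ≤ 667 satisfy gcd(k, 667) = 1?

Factor 667: 667 = 23 * 29.
φ(23) = 23 − 1 = 22.
φ(29) = 29 − 1 = 28.
φ(667) = 22 × 28 = 616.

616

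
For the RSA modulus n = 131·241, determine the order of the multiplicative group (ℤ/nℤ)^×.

φ(131) = 131 − 1 = 130.
φ(241) = 241 − 1 = 240.
Multiply: 130 · 240 = 31200.

31200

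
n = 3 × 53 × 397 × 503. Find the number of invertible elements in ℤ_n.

φ(31750869) = 31750869 · (1 − 1/3) · (1 − 1/53) · (1 − 1/397) · (1 − 1/503)
       = 31750869 · 20674368/31750869 = 20674368.

20674368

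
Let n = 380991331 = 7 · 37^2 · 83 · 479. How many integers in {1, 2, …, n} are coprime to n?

313254432

φ(7) = 7 − 1 = 6.
φ(37^2) = 37^1·(37−1) = 37·36 = 1332.
φ(83) = 83 − 1 = 82.
φ(479) = 479 − 1 = 478.
Since φ is multiplicative, φ(380991331) = 6 · 1332 · 82 · 478 = 313254432.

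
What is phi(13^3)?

2028

φ(2197) = 2197 · (1 − 1/13)
       = 2197 · 12/13 = 2028.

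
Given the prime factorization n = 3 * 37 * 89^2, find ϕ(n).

563904

φ(879231) = 879231 · (1 − 1/3) · (1 − 1/37) · (1 − 1/89)
       = 879231 · 6336/9879 = 563904.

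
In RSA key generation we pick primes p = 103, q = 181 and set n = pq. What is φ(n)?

18360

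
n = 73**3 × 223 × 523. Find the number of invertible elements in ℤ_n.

44463300192

φ(73^3) = 73^2·(73−1) = 5329·72 = 383688.
φ(223) = 223 − 1 = 222.
φ(523) = 523 − 1 = 522.
Since φ is multiplicative, φ(45370663693) = 383688 · 222 · 522 = 44463300192.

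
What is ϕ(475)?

360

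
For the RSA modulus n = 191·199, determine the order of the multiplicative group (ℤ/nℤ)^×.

For distinct primes, φ(pq) = (p−1)(q−1) = 190 × 198 = 37620.

37620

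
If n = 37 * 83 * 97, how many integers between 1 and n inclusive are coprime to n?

φ(37) = 37 − 1 = 36.
φ(83) = 83 − 1 = 82.
φ(97) = 97 − 1 = 96.
φ(297887) = 36 × 82 × 96 = 283392.

283392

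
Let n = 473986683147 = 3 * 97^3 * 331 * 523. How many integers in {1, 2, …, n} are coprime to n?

φ(3) = 3 − 1 = 2.
φ(97^3) = 97^2·(97−1) = 9409·96 = 903264.
φ(331) = 331 − 1 = 330.
φ(523) = 523 − 1 = 522.
φ(473986683147) = 2 × 903264 × 330 × 522 = 311192513280.

311192513280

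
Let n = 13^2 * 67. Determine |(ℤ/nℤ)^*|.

10296

φ(13^2) = 13^2 − 13^1 = 169 − 13 = 156.
φ(67) = 67 − 1 = 66.
φ(11323) = 156 × 66 = 10296.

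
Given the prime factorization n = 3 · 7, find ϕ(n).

12

φ(3) = 3 − 1 = 2.
φ(7) = 7 − 1 = 6.
Multiply: 2 · 6 = 12.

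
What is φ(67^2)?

4422

φ(67^2) = 67^2 − 67^1 = 4489 − 67 = 4422.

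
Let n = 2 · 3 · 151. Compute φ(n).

300

φ(906) = 906 · (1 − 1/2) · (1 − 1/3) · (1 − 1/151)
       = 906 · 300/906 = 300.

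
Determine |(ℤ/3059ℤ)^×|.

3059 = 7 * 19 * 23.
φ(3059) = 3059 · (1 − 1/7) · (1 − 1/19) · (1 − 1/23)
       = 3059 · 2376/3059 = 2376.

2376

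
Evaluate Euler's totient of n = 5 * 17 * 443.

28288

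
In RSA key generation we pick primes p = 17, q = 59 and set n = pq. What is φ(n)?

φ(17) = 17 − 1 = 16.
φ(59) = 59 − 1 = 58.
Since φ is multiplicative, φ(1003) = 16 · 58 = 928.

928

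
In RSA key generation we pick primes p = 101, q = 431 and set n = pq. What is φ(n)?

43000

φ(n) = (p − 1)(q − 1) = (101−1)(431−1) = 100·430 = 43000.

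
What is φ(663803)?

498960

First factor: 663803 = 7^2 × 19 × 23 × 31.
φ(7^2) = 7^2 − 7^1 = 49 − 7 = 42.
φ(19) = 19 − 1 = 18.
φ(23) = 23 − 1 = 22.
φ(31) = 31 − 1 = 30.
Multiply: 42 · 18 · 22 · 30 = 498960.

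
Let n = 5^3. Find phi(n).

100

φ(5^3) = 5^3 − 5^2 = 125 − 25 = 100.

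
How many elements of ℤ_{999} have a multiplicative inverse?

648

First factor: 999 = 3^3 × 37.
φ(3^3) = 3^3 − 3^2 = 27 − 9 = 18.
φ(37) = 37 − 1 = 36.
φ(999) = 18 × 36 = 648.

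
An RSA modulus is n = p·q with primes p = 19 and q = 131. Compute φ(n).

2340

For distinct primes, φ(pq) = (p−1)(q−1) = 18 × 130 = 2340.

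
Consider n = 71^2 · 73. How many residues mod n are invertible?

357840

φ(367993) = 367993 · (1 − 1/71) · (1 − 1/73)
       = 367993 · 5040/5183 = 357840.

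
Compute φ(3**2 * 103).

612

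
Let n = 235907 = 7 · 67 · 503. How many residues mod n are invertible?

φ(7) = 7 − 1 = 6.
φ(67) = 67 − 1 = 66.
φ(503) = 503 − 1 = 502.
φ(235907) = 6 × 66 × 502 = 198792.

198792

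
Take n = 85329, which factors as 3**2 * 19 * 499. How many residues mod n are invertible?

53784

φ(3^2) = 3^2 − 3^1 = 9 − 3 = 6.
φ(19) = 19 − 1 = 18.
φ(499) = 499 − 1 = 498.
φ(85329) = 6 × 18 × 498 = 53784.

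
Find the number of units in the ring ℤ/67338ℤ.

21168

First factor: 67338 = 2 * 3**3 * 29 * 43.
φ(67338) = 67338 · (1 − 1/2) · (1 − 1/3) · (1 − 1/29) · (1 − 1/43)
       = 67338 · 2352/7482 = 21168.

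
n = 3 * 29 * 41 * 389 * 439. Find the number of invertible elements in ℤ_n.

380674560

φ(3) = 3 − 1 = 2.
φ(29) = 29 − 1 = 28.
φ(41) = 41 − 1 = 40.
φ(389) = 389 − 1 = 388.
φ(439) = 439 − 1 = 438.
Since φ is multiplicative, φ(609140157) = 2 · 28 · 40 · 388 · 438 = 380674560.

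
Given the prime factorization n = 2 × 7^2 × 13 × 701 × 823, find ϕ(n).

φ(2) = 2 − 1 = 1.
φ(7^2) = 7^1·(7−1) = 7·6 = 42.
φ(13) = 13 − 1 = 12.
φ(701) = 701 − 1 = 700.
φ(823) = 823 − 1 = 822.
Since φ is multiplicative, φ(734999902) = 1 · 42 · 12 · 700 · 822 = 290001600.

290001600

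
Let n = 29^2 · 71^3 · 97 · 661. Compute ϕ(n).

φ(19299419032667) = 19299419032667 · (1 − 1/29) · (1 − 1/71) · (1 − 1/97) · (1 − 1/661)
       = 19299419032667 · 124185600/132016903 = 18154568678400.

18154568678400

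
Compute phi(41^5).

113030440

φ(115856201) = 115856201 · (1 − 1/41)
       = 115856201 · 40/41 = 113030440.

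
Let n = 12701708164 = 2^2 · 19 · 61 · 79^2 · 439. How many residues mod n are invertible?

φ(12701708164) = 12701708164 · (1 − 1/2) · (1 − 1/19) · (1 − 1/61) · (1 − 1/79) · (1 − 1/439)
       = 12701708164 · 36897120/80390558 = 5829744960.

5829744960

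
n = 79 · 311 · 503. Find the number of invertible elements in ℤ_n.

12138360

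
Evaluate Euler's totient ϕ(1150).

440

Factor 1150: 1150 = 2 * 5**2 * 23.
φ(1150) = 1150 · (1 − 1/2) · (1 − 1/5) · (1 − 1/23)
       = 1150 · 88/230 = 440.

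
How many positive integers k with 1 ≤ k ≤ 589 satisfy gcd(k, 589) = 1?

540

Prime factorization: 589 = 19 · 31.
φ(589) = 589 · (1 − 1/19) · (1 − 1/31)
       = 589 · 540/589 = 540.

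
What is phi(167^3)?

4629574

φ(4657463) = 4657463 · (1 − 1/167)
       = 4657463 · 166/167 = 4629574.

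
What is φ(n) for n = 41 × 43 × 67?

110880

φ(41) = 41 − 1 = 40.
φ(43) = 43 − 1 = 42.
φ(67) = 67 − 1 = 66.
φ(118121) = 40 × 42 × 66 = 110880.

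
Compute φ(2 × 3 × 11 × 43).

φ(2838) = 2838 · (1 − 1/2) · (1 − 1/3) · (1 − 1/11) · (1 − 1/43)
       = 2838 · 840/2838 = 840.

840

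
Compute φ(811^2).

656910

φ(811^2) = 811^1·(811−1) = 811·810 = 656910.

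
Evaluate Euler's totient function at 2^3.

4

φ(8) = 8 · (1 − 1/2)
       = 8 · 1/2 = 4.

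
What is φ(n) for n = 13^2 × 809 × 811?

φ(110880731) = 110880731 · (1 − 1/13) · (1 − 1/809) · (1 − 1/811)
       = 110880731 · 7853760/8529287 = 102098880.

102098880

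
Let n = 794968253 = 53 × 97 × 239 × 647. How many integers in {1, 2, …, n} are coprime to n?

767510016

φ(794968253) = 794968253 · (1 − 1/53) · (1 − 1/97) · (1 − 1/239) · (1 − 1/647)
       = 794968253 · 767510016/794968253 = 767510016.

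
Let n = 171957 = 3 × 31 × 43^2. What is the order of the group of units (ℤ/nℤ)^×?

φ(3) = 3 − 1 = 2.
φ(31) = 31 − 1 = 30.
φ(43^2) = 43^2 − 43^1 = 1849 − 43 = 1806.
Multiply: 2 · 30 · 1806 = 108360.

108360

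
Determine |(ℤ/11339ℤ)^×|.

Factor 11339: 11339 = 17 · 23 · 29.
φ(11339) = 11339 · (1 − 1/17) · (1 − 1/23) · (1 − 1/29)
       = 11339 · 9856/11339 = 9856.

9856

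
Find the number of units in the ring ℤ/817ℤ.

756

817 = 19 * 43.
φ(19) = 19 − 1 = 18.
φ(43) = 43 − 1 = 42.
Since φ is multiplicative, φ(817) = 18 · 42 = 756.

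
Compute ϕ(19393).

First factor: 19393 = 11 · 41 · 43.
φ(11) = 11 − 1 = 10.
φ(41) = 41 − 1 = 40.
φ(43) = 43 − 1 = 42.
Multiply: 10 · 40 · 42 = 16800.

16800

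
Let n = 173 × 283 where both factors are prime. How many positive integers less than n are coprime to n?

φ(48959) = 48959 · (1 − 1/173) · (1 − 1/283)
       = 48959 · 48504/48959 = 48504.

48504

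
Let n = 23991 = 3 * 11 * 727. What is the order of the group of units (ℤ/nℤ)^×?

φ(23991) = 23991 · (1 − 1/3) · (1 − 1/11) · (1 − 1/727)
       = 23991 · 14520/23991 = 14520.

14520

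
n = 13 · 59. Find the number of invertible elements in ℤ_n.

696

φ(767) = 767 · (1 − 1/13) · (1 − 1/59)
       = 767 · 696/767 = 696.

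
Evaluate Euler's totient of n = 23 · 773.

16984

φ(17779) = 17779 · (1 − 1/23) · (1 − 1/773)
       = 17779 · 16984/17779 = 16984.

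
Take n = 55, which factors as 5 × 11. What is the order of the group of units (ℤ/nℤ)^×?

40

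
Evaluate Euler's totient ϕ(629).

576

629 = 17 · 37.
φ(629) = 629 · (1 − 1/17) · (1 − 1/37)
       = 629 · 576/629 = 576.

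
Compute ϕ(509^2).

φ(259081) = 259081 · (1 − 1/509)
       = 259081 · 508/509 = 258572.

258572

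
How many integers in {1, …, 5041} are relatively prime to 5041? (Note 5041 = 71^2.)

4970

φ(5041) = 5041 · (1 − 1/71)
       = 5041 · 70/71 = 4970.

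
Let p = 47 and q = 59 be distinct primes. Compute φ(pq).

φ(47) = 47 − 1 = 46.
φ(59) = 59 − 1 = 58.
φ(2773) = 46 × 58 = 2668.

2668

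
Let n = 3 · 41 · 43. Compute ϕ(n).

3360

φ(5289) = 5289 · (1 − 1/3) · (1 − 1/41) · (1 − 1/43)
       = 5289 · 3360/5289 = 3360.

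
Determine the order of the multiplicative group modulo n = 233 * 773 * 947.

169432384

φ(170563223) = 170563223 · (1 − 1/233) · (1 − 1/773) · (1 − 1/947)
       = 170563223 · 169432384/170563223 = 169432384.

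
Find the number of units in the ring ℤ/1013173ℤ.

776160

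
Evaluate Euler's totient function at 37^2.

1332

φ(37^2) = 37^2 − 37^1 = 1369 − 37 = 1332.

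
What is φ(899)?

840

899 = 29 · 31.
φ(899) = 899 · (1 − 1/29) · (1 − 1/31)
       = 899 · 840/899 = 840.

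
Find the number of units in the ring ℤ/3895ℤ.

2880

First factor: 3895 = 5 · 19 · 41.
φ(3895) = 3895 · (1 − 1/5) · (1 − 1/19) · (1 − 1/41)
       = 3895 · 2880/3895 = 2880.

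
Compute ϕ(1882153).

1415232

Prime factorization: 1882153 = 7 · 13**2 · 37 · 43.
φ(7) = 7 − 1 = 6.
φ(13^2) = 13^1·(13−1) = 13·12 = 156.
φ(37) = 37 − 1 = 36.
φ(43) = 43 − 1 = 42.
Multiply: 6 · 156 · 36 · 42 = 1415232.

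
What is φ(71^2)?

φ(71^2) = 71^2 − 71^1 = 5041 − 71 = 4970.

4970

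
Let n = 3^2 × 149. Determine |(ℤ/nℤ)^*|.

888

φ(1341) = 1341 · (1 − 1/3) · (1 − 1/149)
       = 1341 · 296/447 = 888.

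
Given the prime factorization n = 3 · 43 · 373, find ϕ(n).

31248

φ(48117) = 48117 · (1 − 1/3) · (1 − 1/43) · (1 − 1/373)
       = 48117 · 31248/48117 = 31248.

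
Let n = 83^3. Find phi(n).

564898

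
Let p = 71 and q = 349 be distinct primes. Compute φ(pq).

φ(71) = 71 − 1 = 70.
φ(349) = 349 − 1 = 348.
Since φ is multiplicative, φ(24779) = 70 · 348 = 24360.

24360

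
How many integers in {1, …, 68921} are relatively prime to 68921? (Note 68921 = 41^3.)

67240

φ(41^3) = 41^3 − 41^2 = 68921 − 1681 = 67240.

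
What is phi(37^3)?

φ(37^3) = 37^2·(37−1) = 1369·36 = 49284.

49284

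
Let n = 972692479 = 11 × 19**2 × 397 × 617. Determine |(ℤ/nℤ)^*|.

φ(11) = 11 − 1 = 10.
φ(19^2) = 19^1·(19−1) = 19·18 = 342.
φ(397) = 397 − 1 = 396.
φ(617) = 617 − 1 = 616.
Multiply: 10 · 342 · 396 · 616 = 834261120.

834261120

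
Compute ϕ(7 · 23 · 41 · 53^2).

14551680

φ(7) = 7 − 1 = 6.
φ(23) = 23 − 1 = 22.
φ(41) = 41 − 1 = 40.
φ(53^2) = 53^1·(53−1) = 53·52 = 2756.
Multiply: 6 · 22 · 40 · 2756 = 14551680.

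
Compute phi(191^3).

6931390

φ(191^3) = 191^2·(191−1) = 36481·190 = 6931390.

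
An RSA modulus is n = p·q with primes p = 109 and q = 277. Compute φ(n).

For distinct primes, φ(pq) = (p−1)(q−1) = 108 × 276 = 29808.

29808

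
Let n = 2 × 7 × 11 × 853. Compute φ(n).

φ(2) = 2 − 1 = 1.
φ(7) = 7 − 1 = 6.
φ(11) = 11 − 1 = 10.
φ(853) = 853 − 1 = 852.
φ(131362) = 1 × 6 × 10 × 852 = 51120.

51120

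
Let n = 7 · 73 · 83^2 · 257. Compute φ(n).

752689152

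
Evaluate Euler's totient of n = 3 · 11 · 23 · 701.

φ(3) = 3 − 1 = 2.
φ(11) = 11 − 1 = 10.
φ(23) = 23 − 1 = 22.
φ(701) = 701 − 1 = 700.
Since φ is multiplicative, φ(532059) = 2 · 10 · 22 · 700 = 308000.

308000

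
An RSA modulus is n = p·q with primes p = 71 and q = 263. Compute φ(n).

φ(n) = (p − 1)(q − 1) = (71−1)(263−1) = 70·262 = 18340.

18340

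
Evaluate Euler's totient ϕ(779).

720

Factor 779: 779 = 19 · 41.
φ(19) = 19 − 1 = 18.
φ(41) = 41 − 1 = 40.
φ(779) = 18 × 40 = 720.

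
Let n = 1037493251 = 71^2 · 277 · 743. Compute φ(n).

φ(1037493251) = 1037493251 · (1 − 1/71) · (1 − 1/277) · (1 − 1/743)
       = 1037493251 · 14335440/14612581 = 1017816240.

1017816240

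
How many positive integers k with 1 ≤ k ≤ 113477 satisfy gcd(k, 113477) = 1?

84672

Prime factorization: 113477 = 7 · 13 · 29 · 43.
φ(113477) = 113477 · (1 − 1/7) · (1 − 1/13) · (1 − 1/29) · (1 − 1/43)
       = 113477 · 84672/113477 = 84672.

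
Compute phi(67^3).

296274

φ(67^3) = 67^3 − 67^2 = 300763 − 4489 = 296274.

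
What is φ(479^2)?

228962

φ(229441) = 229441 · (1 − 1/479)
       = 229441 · 478/479 = 228962.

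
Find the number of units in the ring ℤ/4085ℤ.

3024

4085 = 5 × 19 × 43.
φ(4085) = 4085 · (1 − 1/5) · (1 − 1/19) · (1 − 1/43)
       = 4085 · 3024/4085 = 3024.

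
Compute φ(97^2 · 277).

2570112

φ(97^2) = 97^1·(97−1) = 97·96 = 9312.
φ(277) = 277 − 1 = 276.
Since φ is multiplicative, φ(2606293) = 9312 · 276 = 2570112.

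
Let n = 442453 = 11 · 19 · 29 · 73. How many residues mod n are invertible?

362880

φ(442453) = 442453 · (1 − 1/11) · (1 − 1/19) · (1 − 1/29) · (1 − 1/73)
       = 442453 · 362880/442453 = 362880.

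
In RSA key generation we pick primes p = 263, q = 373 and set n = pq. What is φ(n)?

97464

φ(98099) = 98099 · (1 − 1/263) · (1 − 1/373)
       = 98099 · 97464/98099 = 97464.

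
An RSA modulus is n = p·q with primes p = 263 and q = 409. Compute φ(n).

For distinct primes, φ(pq) = (p−1)(q−1) = 262 × 408 = 106896.

106896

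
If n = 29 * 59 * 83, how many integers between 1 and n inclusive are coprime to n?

φ(29) = 29 − 1 = 28.
φ(59) = 59 − 1 = 58.
φ(83) = 83 − 1 = 82.
Multiply: 28 · 58 · 82 = 133168.

133168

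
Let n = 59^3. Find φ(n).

φ(59^3) = 59^3 − 59^2 = 205379 − 3481 = 201898.

201898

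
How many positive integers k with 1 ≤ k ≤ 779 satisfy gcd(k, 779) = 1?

720

Prime factorization: 779 = 19 × 41.
φ(19) = 19 − 1 = 18.
φ(41) = 41 − 1 = 40.
Since φ is multiplicative, φ(779) = 18 · 40 = 720.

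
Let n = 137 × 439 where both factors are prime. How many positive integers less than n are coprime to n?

φ(60143) = 60143 · (1 − 1/137) · (1 − 1/439)
       = 60143 · 59568/60143 = 59568.

59568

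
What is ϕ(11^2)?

110

φ(11^2) = 11^2 − 11^1 = 121 − 11 = 110.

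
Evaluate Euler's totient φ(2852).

1320

2852 = 2**2 × 23 × 31.
φ(2^2) = 2^2 − 2^1 = 4 − 2 = 2.
φ(23) = 23 − 1 = 22.
φ(31) = 31 − 1 = 30.
Multiply: 2 · 22 · 30 = 1320.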